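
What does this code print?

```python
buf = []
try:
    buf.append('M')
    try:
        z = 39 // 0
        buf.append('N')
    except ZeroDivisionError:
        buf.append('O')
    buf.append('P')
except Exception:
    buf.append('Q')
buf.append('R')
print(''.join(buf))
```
MOPR

Inner exception caught by inner handler, outer continues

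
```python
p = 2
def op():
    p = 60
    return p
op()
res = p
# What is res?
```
2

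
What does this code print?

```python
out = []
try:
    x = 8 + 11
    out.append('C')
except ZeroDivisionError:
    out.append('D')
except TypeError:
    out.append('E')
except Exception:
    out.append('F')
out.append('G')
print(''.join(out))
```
CG

No exception, try block completes normally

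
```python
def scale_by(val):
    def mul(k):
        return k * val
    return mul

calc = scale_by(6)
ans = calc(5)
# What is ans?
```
30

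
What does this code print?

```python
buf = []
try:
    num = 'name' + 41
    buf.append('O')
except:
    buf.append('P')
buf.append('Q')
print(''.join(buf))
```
PQ

Exception raised in try, caught by bare except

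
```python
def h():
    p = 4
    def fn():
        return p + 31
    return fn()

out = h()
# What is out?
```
35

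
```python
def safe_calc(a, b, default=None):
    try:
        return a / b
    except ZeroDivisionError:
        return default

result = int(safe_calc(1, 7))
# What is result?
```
0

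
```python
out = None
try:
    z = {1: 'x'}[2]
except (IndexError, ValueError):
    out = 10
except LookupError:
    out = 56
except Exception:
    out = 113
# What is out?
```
56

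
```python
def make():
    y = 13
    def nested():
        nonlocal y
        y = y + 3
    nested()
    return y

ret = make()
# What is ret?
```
16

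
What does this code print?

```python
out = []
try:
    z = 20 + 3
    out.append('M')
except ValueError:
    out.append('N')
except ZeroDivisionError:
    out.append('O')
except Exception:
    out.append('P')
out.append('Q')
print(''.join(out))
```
MQ

No exception, try block completes normally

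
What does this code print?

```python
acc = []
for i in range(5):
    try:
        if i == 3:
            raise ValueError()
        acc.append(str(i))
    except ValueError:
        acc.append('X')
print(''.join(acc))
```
012X4

Exception on i=3 caught, loop continues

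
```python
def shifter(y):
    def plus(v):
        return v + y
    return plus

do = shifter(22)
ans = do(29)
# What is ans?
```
51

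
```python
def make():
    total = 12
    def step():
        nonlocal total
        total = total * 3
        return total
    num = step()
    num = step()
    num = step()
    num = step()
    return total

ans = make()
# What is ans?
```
972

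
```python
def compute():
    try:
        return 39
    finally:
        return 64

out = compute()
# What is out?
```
64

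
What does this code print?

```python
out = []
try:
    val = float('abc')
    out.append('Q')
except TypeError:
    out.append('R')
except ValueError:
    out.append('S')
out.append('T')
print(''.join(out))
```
ST

ValueError is caught by its specific handler, not TypeError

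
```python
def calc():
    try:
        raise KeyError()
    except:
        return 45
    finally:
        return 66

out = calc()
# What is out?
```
66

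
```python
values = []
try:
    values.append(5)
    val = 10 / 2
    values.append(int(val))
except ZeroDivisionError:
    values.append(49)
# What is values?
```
[5, 5]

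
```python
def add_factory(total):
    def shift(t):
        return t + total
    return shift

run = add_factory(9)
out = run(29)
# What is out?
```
38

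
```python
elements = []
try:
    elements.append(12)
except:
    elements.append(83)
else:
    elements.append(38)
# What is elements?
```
[12, 38]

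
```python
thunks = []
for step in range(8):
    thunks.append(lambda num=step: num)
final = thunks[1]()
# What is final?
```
1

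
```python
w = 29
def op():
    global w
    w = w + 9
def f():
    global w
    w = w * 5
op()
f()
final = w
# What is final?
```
190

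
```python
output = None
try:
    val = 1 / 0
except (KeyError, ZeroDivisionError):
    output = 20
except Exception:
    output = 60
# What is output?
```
20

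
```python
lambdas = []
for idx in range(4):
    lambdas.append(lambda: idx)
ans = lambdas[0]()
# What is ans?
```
3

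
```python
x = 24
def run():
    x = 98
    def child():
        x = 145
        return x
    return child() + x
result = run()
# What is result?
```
243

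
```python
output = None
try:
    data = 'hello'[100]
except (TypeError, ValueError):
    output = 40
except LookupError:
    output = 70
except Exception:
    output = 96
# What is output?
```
70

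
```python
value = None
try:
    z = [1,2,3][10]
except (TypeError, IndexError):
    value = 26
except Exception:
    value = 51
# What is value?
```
26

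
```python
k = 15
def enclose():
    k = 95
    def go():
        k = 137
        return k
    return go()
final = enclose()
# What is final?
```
137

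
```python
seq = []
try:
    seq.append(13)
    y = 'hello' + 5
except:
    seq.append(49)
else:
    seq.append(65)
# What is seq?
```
[13, 49]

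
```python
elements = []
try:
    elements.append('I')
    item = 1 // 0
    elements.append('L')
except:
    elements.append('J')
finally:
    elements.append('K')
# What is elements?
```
['I', 'J', 'K']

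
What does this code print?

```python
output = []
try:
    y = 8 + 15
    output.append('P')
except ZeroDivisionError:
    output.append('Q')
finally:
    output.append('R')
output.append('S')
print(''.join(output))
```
PRS

finally runs after normal execution too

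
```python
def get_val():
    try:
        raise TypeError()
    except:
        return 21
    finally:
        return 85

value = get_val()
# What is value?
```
85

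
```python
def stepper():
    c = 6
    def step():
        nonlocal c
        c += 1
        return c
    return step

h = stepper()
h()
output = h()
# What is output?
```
8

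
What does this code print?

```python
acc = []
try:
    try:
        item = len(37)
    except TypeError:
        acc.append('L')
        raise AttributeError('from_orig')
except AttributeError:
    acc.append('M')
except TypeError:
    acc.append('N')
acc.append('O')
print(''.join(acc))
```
LMO

AttributeError raised and caught, original TypeError not re-raised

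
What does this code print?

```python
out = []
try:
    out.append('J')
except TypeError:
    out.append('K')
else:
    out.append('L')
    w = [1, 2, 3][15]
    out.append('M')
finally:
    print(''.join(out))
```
JL

Try succeeds, else appends 'L', IndexError in else is uncaught, finally prints before exception propagates ('M' never appended)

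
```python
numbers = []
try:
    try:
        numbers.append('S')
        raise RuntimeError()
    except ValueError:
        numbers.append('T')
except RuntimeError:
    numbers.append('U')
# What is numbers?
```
['S', 'U']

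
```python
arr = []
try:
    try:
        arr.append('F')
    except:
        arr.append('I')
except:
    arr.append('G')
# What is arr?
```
['F']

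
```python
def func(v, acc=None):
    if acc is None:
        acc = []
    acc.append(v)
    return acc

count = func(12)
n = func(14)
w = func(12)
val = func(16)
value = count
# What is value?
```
[12]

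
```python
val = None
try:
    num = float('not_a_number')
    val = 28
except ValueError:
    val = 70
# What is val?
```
70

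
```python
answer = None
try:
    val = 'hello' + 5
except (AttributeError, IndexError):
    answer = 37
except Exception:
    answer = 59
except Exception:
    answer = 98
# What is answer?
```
59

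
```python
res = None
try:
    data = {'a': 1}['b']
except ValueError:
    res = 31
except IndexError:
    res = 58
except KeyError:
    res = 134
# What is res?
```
134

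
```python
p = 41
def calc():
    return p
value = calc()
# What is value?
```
41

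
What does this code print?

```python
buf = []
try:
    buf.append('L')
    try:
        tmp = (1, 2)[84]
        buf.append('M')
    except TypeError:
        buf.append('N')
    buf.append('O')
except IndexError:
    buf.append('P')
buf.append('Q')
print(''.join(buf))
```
LPQ

Inner handler doesn't match, propagates to outer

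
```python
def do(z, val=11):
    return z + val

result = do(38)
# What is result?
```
49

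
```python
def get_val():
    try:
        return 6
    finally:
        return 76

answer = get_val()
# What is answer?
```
76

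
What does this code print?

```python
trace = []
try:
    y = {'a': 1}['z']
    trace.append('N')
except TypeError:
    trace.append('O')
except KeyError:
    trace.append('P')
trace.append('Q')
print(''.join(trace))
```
PQ

KeyError is caught by its specific handler, not TypeError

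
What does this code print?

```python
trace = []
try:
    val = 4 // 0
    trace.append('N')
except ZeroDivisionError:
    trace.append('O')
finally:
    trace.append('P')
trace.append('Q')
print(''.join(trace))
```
OPQ

finally always runs, even after exception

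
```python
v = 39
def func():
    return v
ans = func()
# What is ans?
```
39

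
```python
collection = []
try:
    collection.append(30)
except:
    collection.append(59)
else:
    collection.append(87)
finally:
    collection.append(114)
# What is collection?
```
[30, 87, 114]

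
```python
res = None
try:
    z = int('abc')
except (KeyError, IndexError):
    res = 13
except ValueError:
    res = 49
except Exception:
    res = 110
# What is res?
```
49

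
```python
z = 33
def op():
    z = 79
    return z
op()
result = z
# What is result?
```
33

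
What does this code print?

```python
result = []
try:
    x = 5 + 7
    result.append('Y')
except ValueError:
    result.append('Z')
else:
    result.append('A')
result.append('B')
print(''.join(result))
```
YAB

else block runs when no exception occurs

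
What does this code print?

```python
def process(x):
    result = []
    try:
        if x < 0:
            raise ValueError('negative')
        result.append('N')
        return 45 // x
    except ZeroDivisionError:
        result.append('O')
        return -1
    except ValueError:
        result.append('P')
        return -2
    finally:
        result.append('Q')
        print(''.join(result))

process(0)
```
NOQ

x=0 causes ZeroDivisionError, caught, finally prints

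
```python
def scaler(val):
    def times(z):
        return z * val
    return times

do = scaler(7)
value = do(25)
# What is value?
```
175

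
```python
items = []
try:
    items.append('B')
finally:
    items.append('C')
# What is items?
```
['B', 'C']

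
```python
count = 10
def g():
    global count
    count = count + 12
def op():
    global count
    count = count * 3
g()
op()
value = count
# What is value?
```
66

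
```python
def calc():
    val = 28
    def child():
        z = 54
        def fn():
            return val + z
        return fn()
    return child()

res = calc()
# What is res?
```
82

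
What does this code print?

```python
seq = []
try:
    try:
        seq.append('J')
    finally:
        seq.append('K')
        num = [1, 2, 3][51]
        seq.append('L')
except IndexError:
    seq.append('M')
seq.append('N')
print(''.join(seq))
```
JKMN

Exception in inner finally caught by outer except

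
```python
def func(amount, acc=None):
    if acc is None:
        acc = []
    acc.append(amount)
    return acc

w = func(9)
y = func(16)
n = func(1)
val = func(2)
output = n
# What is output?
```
[1]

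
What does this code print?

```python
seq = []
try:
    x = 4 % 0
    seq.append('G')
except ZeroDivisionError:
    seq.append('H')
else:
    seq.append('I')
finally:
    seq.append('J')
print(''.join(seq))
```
HJ

Exception: except runs, else skipped, finally runs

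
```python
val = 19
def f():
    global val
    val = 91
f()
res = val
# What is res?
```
91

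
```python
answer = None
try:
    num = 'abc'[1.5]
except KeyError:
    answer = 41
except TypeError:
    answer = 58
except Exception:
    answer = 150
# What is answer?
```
58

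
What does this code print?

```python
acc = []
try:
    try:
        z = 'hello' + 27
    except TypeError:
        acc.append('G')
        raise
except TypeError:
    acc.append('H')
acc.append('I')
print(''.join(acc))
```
GHI

raise without argument re-raises current exception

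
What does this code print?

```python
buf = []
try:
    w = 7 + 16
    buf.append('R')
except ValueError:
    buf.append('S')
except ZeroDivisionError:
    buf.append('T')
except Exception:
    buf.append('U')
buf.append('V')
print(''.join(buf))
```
RV

No exception, try block completes normally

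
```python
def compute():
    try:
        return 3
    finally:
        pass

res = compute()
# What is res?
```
3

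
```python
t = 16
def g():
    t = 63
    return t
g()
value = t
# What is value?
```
16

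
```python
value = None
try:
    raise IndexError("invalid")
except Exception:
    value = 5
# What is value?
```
5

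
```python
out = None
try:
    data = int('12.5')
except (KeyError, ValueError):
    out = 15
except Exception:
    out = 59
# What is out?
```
15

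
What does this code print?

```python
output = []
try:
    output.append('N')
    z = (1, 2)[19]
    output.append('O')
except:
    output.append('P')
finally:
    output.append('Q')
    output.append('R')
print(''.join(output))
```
NPQR

Code before exception runs, then except, then all of finally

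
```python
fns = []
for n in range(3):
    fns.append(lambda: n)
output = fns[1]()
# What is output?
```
2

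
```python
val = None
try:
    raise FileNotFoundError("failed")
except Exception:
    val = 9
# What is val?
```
9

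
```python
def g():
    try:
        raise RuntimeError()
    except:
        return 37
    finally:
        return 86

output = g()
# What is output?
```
86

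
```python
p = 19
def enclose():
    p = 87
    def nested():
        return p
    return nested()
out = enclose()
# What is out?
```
87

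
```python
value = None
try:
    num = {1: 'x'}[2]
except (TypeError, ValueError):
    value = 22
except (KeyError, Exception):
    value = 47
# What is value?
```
47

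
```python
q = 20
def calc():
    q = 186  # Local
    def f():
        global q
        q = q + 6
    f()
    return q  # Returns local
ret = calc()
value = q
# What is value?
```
26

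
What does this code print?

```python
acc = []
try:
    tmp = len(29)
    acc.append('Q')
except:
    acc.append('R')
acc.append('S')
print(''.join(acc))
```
RS

Exception raised in try, caught by bare except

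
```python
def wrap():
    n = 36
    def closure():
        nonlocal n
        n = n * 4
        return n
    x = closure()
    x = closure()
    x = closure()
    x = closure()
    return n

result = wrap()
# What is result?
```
9216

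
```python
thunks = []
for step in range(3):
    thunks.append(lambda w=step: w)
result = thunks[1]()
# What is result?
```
1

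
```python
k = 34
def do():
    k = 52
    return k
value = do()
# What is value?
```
52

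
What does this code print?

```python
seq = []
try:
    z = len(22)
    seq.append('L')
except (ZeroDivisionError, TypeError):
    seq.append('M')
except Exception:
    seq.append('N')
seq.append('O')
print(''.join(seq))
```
MO

TypeError matches tuple containing it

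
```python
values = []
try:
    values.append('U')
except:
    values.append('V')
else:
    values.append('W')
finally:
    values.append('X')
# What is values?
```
['U', 'W', 'X']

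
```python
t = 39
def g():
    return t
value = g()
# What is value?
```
39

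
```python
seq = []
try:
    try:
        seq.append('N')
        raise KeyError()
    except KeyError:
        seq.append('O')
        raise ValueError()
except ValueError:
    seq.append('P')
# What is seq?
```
['N', 'O', 'P']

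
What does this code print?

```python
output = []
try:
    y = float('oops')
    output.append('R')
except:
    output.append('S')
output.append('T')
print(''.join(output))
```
ST

Exception raised in try, caught by bare except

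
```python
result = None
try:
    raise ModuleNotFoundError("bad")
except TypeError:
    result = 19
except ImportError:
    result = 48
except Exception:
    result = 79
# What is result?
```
48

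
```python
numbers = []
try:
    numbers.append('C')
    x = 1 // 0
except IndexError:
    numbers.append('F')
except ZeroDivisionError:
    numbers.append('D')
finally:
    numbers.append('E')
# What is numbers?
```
['C', 'D', 'E']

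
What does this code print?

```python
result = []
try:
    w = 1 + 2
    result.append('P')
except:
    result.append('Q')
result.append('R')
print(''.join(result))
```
PR

No exception, try block completes normally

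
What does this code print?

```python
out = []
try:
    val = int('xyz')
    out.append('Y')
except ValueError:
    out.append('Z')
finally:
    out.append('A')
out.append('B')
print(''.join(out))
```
ZAB

finally always runs, even after exception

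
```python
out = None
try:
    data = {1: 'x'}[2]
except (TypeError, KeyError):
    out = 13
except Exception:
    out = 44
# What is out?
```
13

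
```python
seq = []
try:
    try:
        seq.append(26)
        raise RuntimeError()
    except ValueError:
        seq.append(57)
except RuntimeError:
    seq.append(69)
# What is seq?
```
[26, 69]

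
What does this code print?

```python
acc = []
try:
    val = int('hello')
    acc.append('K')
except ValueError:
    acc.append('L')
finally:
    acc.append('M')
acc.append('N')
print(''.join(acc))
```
LMN

finally always runs, even after exception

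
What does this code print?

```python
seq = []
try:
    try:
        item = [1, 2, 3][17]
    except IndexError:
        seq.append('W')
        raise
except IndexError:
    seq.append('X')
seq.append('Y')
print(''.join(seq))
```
WXY

raise without argument re-raises current exception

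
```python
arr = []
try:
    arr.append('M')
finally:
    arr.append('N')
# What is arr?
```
['M', 'N']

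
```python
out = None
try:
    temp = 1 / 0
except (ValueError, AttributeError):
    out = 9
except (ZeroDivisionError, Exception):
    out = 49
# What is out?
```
49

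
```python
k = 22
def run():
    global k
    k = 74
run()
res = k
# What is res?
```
74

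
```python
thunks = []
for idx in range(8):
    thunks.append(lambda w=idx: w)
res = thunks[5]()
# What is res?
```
5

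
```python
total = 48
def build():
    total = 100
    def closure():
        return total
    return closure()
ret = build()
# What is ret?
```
100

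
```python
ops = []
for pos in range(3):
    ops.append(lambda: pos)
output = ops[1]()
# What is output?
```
2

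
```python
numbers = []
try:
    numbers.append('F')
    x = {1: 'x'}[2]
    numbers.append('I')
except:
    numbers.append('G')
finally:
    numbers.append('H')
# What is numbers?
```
['F', 'G', 'H']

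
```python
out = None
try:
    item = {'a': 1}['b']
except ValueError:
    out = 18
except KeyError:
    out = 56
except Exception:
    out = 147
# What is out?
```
56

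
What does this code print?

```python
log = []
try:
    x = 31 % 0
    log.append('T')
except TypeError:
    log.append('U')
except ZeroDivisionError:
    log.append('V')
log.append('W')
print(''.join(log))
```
VW

ZeroDivisionError is caught by its specific handler, not TypeError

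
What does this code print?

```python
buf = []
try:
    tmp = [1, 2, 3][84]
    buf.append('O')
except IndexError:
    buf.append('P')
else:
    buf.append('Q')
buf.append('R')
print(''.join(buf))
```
PR

else block skipped when exception is caught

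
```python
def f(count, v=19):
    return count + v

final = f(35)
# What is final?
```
54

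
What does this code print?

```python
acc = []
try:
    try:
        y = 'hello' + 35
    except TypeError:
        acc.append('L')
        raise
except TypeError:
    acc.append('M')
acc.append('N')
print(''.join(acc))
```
LMN

raise without argument re-raises current exception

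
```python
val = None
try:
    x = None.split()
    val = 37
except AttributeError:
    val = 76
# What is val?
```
76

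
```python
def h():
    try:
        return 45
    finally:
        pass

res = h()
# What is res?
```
45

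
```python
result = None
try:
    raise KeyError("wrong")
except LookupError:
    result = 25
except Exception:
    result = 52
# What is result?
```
25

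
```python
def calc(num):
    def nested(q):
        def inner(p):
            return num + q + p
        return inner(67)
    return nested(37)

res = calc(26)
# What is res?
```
130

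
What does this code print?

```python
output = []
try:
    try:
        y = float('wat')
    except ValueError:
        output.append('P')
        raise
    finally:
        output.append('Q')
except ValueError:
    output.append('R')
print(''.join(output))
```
PQR

finally runs before re-raised exception propagates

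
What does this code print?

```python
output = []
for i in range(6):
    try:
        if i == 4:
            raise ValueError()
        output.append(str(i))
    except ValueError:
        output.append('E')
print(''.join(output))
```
0123E5

Exception on i=4 caught, loop continues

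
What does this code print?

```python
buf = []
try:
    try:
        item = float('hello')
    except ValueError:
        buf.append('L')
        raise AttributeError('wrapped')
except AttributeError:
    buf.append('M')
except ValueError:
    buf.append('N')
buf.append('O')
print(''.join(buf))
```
LMO

AttributeError raised and caught, original ValueError not re-raised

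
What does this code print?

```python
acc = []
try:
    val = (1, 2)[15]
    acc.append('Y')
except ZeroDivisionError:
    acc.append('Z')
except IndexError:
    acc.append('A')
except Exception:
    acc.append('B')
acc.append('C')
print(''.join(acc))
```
AC

IndexError matches before generic Exception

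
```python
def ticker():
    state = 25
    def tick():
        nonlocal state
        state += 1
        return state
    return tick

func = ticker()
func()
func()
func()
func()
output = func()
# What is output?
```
30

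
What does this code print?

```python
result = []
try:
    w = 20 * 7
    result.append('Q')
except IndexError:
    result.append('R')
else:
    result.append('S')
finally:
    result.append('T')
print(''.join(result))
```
QST

else runs before finally when no exception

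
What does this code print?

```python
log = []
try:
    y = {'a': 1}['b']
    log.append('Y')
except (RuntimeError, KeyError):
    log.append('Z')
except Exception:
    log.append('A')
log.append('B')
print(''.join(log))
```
ZB

KeyError matches tuple containing it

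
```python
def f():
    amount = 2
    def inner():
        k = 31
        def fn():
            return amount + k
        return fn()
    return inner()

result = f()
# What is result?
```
33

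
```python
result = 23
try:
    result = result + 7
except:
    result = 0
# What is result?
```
30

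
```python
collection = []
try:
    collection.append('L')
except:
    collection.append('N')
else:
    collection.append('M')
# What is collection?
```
['L', 'M']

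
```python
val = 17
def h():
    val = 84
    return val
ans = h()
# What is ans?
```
84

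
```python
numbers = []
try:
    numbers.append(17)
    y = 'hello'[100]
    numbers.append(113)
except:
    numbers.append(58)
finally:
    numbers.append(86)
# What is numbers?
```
[17, 58, 86]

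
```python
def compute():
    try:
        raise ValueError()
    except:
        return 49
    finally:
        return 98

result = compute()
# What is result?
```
98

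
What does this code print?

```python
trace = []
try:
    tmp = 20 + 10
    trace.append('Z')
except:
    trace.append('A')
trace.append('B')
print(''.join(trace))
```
ZB

No exception, try block completes normally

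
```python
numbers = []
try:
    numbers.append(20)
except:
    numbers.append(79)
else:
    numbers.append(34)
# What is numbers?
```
[20, 34]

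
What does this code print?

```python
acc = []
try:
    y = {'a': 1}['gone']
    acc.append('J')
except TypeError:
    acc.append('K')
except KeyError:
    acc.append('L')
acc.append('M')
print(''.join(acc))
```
LM

KeyError is caught by its specific handler, not TypeError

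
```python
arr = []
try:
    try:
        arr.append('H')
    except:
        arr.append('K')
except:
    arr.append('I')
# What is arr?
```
['H']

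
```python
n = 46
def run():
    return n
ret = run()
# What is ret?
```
46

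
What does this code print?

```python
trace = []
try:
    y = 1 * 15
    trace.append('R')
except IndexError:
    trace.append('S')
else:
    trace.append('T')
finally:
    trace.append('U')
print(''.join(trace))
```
RTU

else runs before finally when no exception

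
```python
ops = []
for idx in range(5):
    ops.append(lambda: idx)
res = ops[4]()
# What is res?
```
4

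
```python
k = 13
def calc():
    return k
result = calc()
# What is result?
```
13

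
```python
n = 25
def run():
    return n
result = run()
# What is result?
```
25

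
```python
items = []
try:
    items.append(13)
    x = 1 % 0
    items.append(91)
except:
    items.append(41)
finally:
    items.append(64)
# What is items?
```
[13, 41, 64]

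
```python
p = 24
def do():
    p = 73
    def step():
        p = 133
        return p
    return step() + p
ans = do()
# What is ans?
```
206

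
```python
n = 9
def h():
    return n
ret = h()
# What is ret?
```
9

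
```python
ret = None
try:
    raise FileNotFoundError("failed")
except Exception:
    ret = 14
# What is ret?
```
14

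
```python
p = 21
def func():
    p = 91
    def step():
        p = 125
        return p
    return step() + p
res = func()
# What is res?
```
216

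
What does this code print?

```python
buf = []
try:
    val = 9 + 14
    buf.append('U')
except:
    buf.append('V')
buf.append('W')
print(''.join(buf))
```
UW

No exception, try block completes normally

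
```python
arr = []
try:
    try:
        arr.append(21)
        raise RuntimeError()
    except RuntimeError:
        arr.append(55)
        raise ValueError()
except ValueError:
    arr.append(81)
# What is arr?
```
[21, 55, 81]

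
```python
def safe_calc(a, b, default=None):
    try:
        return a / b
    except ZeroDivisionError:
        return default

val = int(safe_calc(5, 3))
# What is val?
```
1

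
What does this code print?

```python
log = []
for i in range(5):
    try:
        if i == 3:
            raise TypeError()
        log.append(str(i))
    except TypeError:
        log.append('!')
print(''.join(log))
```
012!4

Exception on i=3 caught, loop continues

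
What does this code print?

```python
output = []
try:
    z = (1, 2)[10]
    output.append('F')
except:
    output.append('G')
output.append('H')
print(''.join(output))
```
GH

Exception raised in try, caught by bare except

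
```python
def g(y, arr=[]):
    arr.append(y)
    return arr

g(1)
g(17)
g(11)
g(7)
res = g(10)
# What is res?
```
[1, 17, 11, 7, 10]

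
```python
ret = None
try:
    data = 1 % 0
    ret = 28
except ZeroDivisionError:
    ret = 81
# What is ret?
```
81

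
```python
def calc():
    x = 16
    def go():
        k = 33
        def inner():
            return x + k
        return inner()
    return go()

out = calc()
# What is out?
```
49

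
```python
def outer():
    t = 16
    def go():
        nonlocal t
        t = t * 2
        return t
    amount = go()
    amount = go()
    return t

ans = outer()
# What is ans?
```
64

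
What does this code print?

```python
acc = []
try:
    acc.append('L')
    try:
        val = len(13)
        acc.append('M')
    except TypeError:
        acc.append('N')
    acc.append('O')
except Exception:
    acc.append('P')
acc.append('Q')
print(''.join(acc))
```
LNOQ

Inner exception caught by inner handler, outer continues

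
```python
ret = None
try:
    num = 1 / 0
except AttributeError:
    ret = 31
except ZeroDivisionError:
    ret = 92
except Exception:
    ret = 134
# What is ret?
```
92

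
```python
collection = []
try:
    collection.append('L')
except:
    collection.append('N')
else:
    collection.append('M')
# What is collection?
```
['L', 'M']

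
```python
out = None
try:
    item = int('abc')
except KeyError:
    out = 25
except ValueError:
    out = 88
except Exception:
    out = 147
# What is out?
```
88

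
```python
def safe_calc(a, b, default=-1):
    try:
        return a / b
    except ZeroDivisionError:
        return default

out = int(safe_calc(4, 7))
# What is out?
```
0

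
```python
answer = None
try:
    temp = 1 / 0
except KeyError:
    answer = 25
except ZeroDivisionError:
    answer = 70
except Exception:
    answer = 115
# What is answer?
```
70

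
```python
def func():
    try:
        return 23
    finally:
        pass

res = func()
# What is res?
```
23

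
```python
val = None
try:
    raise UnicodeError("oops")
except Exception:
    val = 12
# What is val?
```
12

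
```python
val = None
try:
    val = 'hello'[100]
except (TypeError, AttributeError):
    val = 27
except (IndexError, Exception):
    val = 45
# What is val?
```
45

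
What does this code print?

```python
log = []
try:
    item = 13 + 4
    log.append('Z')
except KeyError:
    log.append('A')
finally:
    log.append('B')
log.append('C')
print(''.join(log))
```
ZBC

finally runs after normal execution too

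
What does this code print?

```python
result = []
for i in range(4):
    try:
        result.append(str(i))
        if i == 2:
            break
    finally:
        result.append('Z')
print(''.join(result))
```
0Z1Z2Z

finally runs even when breaking out of loop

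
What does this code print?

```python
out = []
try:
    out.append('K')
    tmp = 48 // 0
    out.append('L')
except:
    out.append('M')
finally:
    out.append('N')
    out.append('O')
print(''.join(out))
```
KMNO

Code before exception runs, then except, then all of finally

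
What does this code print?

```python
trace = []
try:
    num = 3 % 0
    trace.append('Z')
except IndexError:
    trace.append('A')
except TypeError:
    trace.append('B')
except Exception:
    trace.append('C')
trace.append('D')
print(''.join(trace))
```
CD

ZeroDivisionError not specifically caught, falls to Exception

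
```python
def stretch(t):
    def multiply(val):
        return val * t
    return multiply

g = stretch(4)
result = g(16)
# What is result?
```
64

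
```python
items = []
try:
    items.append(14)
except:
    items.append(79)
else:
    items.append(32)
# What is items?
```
[14, 32]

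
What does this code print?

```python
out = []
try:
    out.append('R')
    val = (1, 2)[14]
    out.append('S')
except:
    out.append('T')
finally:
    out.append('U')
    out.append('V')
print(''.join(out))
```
RTUV

Code before exception runs, then except, then all of finally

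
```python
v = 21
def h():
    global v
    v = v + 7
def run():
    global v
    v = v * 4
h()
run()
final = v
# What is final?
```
112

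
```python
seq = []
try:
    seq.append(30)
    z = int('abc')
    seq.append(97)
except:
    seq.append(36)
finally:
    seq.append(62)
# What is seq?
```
[30, 36, 62]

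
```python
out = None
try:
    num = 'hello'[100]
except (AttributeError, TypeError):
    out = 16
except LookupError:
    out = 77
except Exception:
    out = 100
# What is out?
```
77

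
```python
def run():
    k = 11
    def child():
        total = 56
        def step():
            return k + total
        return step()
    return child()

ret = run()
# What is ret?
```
67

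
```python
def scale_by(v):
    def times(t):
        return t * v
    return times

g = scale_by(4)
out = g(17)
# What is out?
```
68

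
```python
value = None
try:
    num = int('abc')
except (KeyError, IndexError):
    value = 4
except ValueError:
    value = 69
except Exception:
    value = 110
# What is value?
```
69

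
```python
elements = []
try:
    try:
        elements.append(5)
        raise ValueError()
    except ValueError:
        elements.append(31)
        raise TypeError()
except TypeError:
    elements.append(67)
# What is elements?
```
[5, 31, 67]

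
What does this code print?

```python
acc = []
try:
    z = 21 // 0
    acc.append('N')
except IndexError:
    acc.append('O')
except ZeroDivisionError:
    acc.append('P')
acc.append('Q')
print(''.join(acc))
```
PQ

ZeroDivisionError is caught by its specific handler, not IndexError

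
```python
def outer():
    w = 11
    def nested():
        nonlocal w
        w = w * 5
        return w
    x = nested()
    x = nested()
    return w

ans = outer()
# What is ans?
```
275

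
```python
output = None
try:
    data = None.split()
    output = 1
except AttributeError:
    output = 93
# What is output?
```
93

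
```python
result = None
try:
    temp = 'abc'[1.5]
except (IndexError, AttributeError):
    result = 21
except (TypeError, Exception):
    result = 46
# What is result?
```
46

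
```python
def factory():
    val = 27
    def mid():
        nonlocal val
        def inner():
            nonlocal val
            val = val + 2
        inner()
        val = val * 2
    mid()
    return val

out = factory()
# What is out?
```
58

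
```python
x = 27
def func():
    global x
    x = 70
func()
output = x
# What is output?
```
70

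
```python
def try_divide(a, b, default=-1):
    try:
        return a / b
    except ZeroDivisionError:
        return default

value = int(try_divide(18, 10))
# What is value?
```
1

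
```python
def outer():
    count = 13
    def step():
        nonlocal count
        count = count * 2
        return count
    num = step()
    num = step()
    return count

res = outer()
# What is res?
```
52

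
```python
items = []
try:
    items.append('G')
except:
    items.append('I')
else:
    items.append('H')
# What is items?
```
['G', 'H']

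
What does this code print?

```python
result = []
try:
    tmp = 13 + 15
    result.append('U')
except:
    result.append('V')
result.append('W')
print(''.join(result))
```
UW

No exception, try block completes normally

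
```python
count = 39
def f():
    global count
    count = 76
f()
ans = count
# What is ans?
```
76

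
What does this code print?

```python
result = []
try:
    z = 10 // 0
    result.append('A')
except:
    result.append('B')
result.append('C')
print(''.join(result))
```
BC

Exception raised in try, caught by bare except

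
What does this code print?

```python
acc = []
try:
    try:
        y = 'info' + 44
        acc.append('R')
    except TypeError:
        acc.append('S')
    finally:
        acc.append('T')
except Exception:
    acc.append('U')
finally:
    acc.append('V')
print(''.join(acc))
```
STV

Both finally blocks run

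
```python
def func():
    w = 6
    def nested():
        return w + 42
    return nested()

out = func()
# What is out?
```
48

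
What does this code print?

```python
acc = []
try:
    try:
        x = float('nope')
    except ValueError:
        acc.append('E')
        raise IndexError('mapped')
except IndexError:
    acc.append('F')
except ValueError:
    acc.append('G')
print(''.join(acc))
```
EF

New IndexError raised, caught by outer IndexError handler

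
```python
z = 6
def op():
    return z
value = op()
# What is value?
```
6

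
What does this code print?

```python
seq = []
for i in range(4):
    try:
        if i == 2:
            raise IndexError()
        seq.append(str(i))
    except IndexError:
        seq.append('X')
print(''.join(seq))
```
01X3

Exception on i=2 caught, loop continues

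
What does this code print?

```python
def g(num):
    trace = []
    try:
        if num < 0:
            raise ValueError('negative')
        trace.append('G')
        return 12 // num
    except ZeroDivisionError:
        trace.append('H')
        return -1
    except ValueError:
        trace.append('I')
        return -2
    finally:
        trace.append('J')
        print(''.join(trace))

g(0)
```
GHJ

num=0 causes ZeroDivisionError, caught, finally prints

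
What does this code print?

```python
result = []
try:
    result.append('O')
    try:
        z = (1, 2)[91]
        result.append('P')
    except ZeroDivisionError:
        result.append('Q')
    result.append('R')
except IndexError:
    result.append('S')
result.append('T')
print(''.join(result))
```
OST

Inner handler doesn't match, propagates to outer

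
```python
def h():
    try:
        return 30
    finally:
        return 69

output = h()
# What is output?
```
69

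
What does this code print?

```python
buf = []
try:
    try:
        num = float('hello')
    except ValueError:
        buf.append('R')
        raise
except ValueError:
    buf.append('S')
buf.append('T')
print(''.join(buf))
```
RST

raise without argument re-raises current exception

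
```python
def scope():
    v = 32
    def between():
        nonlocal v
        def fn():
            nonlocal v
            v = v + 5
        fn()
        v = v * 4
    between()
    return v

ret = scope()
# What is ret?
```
148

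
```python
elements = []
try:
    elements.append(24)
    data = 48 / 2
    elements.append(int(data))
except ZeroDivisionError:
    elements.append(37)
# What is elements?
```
[24, 24]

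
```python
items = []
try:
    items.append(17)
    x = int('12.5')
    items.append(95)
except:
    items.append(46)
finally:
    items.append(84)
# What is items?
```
[17, 46, 84]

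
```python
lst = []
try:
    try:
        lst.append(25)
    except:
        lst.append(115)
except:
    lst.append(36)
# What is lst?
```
[25]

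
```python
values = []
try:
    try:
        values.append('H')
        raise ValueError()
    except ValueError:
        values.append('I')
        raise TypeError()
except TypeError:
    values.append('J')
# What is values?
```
['H', 'I', 'J']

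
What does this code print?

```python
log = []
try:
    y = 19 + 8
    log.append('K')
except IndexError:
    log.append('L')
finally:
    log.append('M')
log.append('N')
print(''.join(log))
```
KMN

finally runs after normal execution too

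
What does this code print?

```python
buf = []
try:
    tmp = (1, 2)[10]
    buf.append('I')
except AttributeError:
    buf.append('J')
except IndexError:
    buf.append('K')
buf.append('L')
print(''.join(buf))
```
KL

IndexError is caught by its specific handler, not AttributeError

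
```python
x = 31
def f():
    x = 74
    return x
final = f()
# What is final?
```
74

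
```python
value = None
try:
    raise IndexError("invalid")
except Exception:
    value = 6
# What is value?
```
6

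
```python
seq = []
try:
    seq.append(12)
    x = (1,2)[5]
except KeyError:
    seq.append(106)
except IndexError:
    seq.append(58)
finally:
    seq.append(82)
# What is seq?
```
[12, 58, 82]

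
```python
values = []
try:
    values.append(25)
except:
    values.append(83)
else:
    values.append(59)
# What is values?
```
[25, 59]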